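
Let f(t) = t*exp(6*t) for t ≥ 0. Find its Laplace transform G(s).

L{e^(6t)} = 1/(s - 6).
Then apply L{t·g(t)} = -d/ds[H(s)] with H(s) = 1/(s - 6):
differentiating 1 time and applying the sign gives (s - 6)^(-2).

G(s) = (s - 6)^(-2)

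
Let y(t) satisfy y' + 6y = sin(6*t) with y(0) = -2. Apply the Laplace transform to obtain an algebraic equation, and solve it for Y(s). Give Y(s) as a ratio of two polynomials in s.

Transform both sides with L{·}.
With L{y'} = sY - y(0) = sY - (-2): the LHS transforms to (s + 6)Y - (-2).
The right side is L{sin(6*t)} = 6/(s^2 + 36).
So (s + 6)Y = 6/(s^2 + 36) + (-2).
Isolate Y and clear denominators.

Y(s) = (-2*s^2 - 66)/(s^3 + 6*s^2 + 36*s + 216)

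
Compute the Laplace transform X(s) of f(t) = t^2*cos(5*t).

L{cos(5t)} = s/(s^2 + 25).
Then apply L{t^2·g(t)} = (-1)^2 d^2/ds^2[G(s)] with G(s) = s/(s^2 + 25):
differentiating 2 times and applying the sign gives 2*s*(s^2 - 75)/(s^2 + 25)^3.

X(s) = 2*s*(s^2 - 75)/(s^2 + 25)^3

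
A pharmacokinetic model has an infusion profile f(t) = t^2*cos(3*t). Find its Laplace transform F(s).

L{cos(3t)} = s/(s^2 + 9).
Then apply L{t^2·g(t)} = (-1)^2 d^2/ds^2[G(s)] with G(s) = s/(s^2 + 9):
differentiating 2 times and applying the sign gives 2*s*(s^2 - 27)/(s^2 + 9)^3.

F(s) = 2*s*(s^2 - 27)/(s^2 + 9)^3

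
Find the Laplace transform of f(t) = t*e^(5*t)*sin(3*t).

6*(s - 5)/(s^2 - 10*s + 34)^2

L{sin(3t)} = 3/(s^2 + 9).
Multiplying by e^(5t) shifts s → s - 5, so L{e^(5*t)*sin(3*t)} = 3/((s - 5)^2 + 9).
Then apply L{t·g(t)} = -d/ds[G(s)] with G(s) = 3/((s - 5)^2 + 9):
differentiating 1 time and applying the sign gives 6*(s - 5)/(s^2 - 10*s + 34)^2.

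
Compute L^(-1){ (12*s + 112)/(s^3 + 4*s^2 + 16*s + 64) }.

Factor the denominator: s^3 + 4*s^2 + 16*s + 64 = (s + 4)*(s^2 + 16).
Partial fraction decomposition gives [2/(s + 4)] + [-2*s/(s^2 + 16)] + [20/(s^2 + 16)].
Invert each term: 2/(s + 4) ↔ 2e^(-4t); -2·s/(s^2 + 16) ↔ -2cos(4t); 5·4/(s^2 + 16) ↔ 5sin(4t).

5*sin(4*t) - 2*cos(4*t) + 2*exp(-4*t)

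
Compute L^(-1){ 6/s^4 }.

Since L{t^3} = 3!/s^4 = 6/s^4, the inverse is t^3.

t^3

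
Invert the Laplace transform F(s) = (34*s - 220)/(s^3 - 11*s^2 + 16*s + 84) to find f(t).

f(t) = 2*exp(7*t) + 2*exp(6*t) - 4*exp(-2*t)

Factor the denominator: s^3 - 11*s^2 + 16*s + 84 = (s - 7)*(s - 6)*(s + 2).
Partial fraction decomposition gives [2/(s - 6)] + [-4/(s + 2)] + [2/(s - 7)].
Invert each term: 2/(s - 6) ↔ 2e^(6t); -4/(s + 2) ↔ -4e^(-2t); 2/(s - 7) ↔ 2e^(7t).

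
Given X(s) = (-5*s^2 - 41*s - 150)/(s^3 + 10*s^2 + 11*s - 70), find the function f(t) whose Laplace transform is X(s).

Factor the denominator: s^3 + 10*s^2 + 11*s - 70 = (s - 2)*(s + 5)*(s + 7).
Partial fraction decomposition gives [5/(s + 5)] + [-4/(s - 2)] + [-6/(s + 7)].
Invert each term: 5/(s + 5) ↔ 5e^(-5t); -4/(s - 2) ↔ -4e^(2t); -6/(s + 7) ↔ -6e^(-7t).

f(t) = -4*exp(2*t) + 5*exp(-5*t) - 6*exp(-7*t)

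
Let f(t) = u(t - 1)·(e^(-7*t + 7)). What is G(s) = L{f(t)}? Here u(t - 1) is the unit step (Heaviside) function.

G(s) = exp(-s)/(s + 7)

By the second shifting theorem, L{u(t - c)·g(t - c)} = e^(-cs)·H(s) with c = 1 and H(s) = L{g(t)}.
L{e^(-7t)} = 1/(s + 7).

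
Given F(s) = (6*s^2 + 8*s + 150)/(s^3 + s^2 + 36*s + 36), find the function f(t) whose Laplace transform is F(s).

f(t) = sin(6*t) + 2*cos(6*t) + 4*exp(-t)

Factor the denominator: s^3 + s^2 + 36*s + 36 = (s + 1)*(s^2 + 36).
Partial fraction decomposition gives [4/(s + 1)] + [2*s/(s^2 + 36)] + [6/(s^2 + 36)].
Invert each term: 4/(s + 1) ↔ 4e^(-t); 2·s/(s^2 + 36) ↔ 2cos(6t); 1·6/(s^2 + 36) ↔ sin(6t).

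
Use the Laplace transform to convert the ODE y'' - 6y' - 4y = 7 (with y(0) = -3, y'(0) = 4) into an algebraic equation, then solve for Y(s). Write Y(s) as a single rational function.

Y(s) = (-3*s^2 + 22*s + 7)/(s^3 - 6*s^2 - 4*s)

Laplace-transform each side.
With L{y''} = s^2 Y - s·y(0) - y'(0) and L{y'} = sY - y(0), with y(0) = -3, y'(0) = 4: the LHS transforms to (s^2 - 6*s - 4)Y - (-3*s + 22).
The right side is L{7} = 7/s.
So (s^2 - 6*s - 4)Y = 7/s + (-3*s + 22).
Solve for Y(s) and write it as one ratio of polynomials.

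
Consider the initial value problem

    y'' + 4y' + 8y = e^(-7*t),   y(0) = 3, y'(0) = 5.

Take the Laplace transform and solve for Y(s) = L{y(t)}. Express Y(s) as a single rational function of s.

Y(s) = (3*s^2 + 38*s + 120)/(s^3 + 11*s^2 + 36*s + 56)

Take the Laplace transform of both sides.
The derivative rules (L{y''} = s^2 Y - s·y(0) - y'(0) and L{y'} = sY - y(0), with y(0) = 3, y'(0) = 5) turn the left side into (s^2 + 4*s + 8)Y - (3*s + 17).
The right side is L{e^(-7*t)} = 1/(s + 7).
So (s^2 + 4*s + 8)Y = 1/(s + 7) + (3*s + 17).
Solve for Y(s) and write it as one ratio of polynomials.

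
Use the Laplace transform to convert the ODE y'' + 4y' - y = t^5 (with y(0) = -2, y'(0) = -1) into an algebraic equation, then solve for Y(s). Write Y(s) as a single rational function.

Y(s) = (-2*s^7 - 9*s^6 + 120)/(s^8 + 4*s^7 - s^6)

Laplace-transform each side.
The derivative rules (L{y''} = s^2 Y - s·y(0) - y'(0) and L{y'} = sY - y(0), with y(0) = -2, y'(0) = -1) turn the left side into (s^2 + 4*s - 1)Y - (-2*s - 9).
The right side is L{t^5} = 120/s^6.
So (s^2 + 4*s - 1)Y = 120/s^6 + (-2*s - 9).
Isolate Y and clear denominators.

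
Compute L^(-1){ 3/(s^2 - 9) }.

Since L{sinh(3t)} = 3/(s^2 - 9), the inverse is sinh(3*t).

sinh(3*t)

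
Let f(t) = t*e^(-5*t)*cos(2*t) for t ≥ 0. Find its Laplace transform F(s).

F(s) = (s + 3)*(s + 7)/(s^2 + 10*s + 29)^2

L{cos(2t)} = s/(s^2 + 4).
Multiplying by e^(-5t) shifts s → s + 5, so L{e^(-5*t)*cos(2*t)} = (s + 5)/((s + 5)^2 + 4).
Then apply L{t·g(t)} = -d/ds[G(s)] with G(s) = (s + 5)/((s + 5)^2 + 4):
differentiating 1 time and applying the sign gives (s + 3)*(s + 7)/(s^2 + 10*s + 29)^2.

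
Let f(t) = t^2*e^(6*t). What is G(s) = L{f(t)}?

L{t^2} = 2!/s^3 = 2/s^3.
By the first shifting theorem, multiplying by e^(6t) replaces s with s - 6.

G(s) = 2/(s - 6)^3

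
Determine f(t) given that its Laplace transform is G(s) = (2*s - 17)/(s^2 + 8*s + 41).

Complete the square in the denominator: s^2 + 8*s + 41 = (s + 4)^2 + 5^2.
Split the numerator to match: 2*s - 17 = 2·(s + 4) - 5·5.
Invert each term: 2·(s + 4)/((s + 4)^2 + 25) ↔ 2e^(-4t)cos(5t); -5·5/((s + 4)^2 + 25) ↔ -5e^(-4t)sin(5t).

f(t) = -5*exp(-4*t)*sin(5*t) + 2*exp(-4*t)*cos(5*t)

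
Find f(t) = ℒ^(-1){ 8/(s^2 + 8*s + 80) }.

f(t) = exp(-4*t)*sin(8*t)

Rewrite the denominator: s^2 + 8*s + 80 = (s + 4)^2 + 64.
The form in (s + 4) signals a first-shifting-theorem factor e^(-4t).
Since L{sin(8t)} = 8/(s^2 + 64), the inverse is e^(-4*t)*sin(8*t).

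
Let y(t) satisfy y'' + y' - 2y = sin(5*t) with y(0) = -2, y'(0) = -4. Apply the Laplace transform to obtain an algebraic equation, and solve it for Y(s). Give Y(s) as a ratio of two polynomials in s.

Y(s) = (-2*s^3 - 6*s^2 - 50*s - 145)/(s^4 + s^3 + 23*s^2 + 25*s - 50)

Apply the Laplace transform to the equation.
With L{y''} = s^2 Y - s·y(0) - y'(0) and L{y'} = sY - y(0), with y(0) = -2, y'(0) = -4: the LHS transforms to (s^2 + s - 2)Y - (-2*s - 6).
The right side is L{sin(5*t)} = 5/(s^2 + 25).
So (s^2 + s - 2)Y = 5/(s^2 + 25) + (-2*s - 6).
Isolate Y and clear denominators.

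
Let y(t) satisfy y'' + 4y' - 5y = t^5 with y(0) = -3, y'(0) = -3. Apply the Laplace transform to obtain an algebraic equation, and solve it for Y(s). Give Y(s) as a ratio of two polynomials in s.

Y(s) = (-3*s^7 - 15*s^6 + 120)/(s^8 + 4*s^7 - 5*s^6)

Laplace-transform each side.
With L{y''} = s^2 Y - s·y(0) - y'(0) and L{y'} = sY - y(0), with y(0) = -3, y'(0) = -3: the LHS transforms to (s^2 + 4*s - 5)Y - (-3*s - 15).
The right side is L{t^5} = 120/s^6.
So (s^2 + 4*s - 5)Y = 120/s^6 + (-3*s - 15).
Solve for Y(s) and write it as one ratio of polynomials.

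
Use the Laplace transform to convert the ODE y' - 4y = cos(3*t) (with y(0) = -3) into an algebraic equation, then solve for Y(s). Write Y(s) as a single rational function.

Y(s) = (-3*s^2 + s - 27)/(s^3 - 4*s^2 + 9*s - 36)

Laplace-transform each side.
With L{y'} = sY - y(0) = sY - (-3): the LHS transforms to (s - 4)Y - (-3).
The right side is L{cos(3*t)} = s/(s^2 + 9).
So (s - 4)Y = s/(s^2 + 9) + (-3).
Solve for Y(s) and write it as one ratio of polynomials.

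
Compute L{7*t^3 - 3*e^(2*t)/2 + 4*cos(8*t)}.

Apply the Laplace transform termwise.
(7)·[L{t^3} = 3!/s^4 = 6/s^4]; (-3/2)·[L{e^(2t)} = 1/(s - 2)]; (4)·[L{cos(8t)} = s/(s^2 + 64)].

4*s/(s^2 + 64) - 3/(2*(s - 2)) + 42/s^4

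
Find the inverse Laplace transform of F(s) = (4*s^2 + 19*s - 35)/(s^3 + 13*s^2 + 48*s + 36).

Factor the denominator: s^3 + 13*s^2 + 48*s + 36 = (s + 1)*(s + 6)^2.
Partial fraction decomposition gives [6/(s + 6)] + [(s + 6)^(-2)] + [-2/(s + 1)].
Invert each term: 6/(s + 6) ↔ 6e^(-6t); 1/(s + 6)^2 ↔ t·e^(-6t); -2/(s + 1) ↔ -2e^(-t).

t*exp(-6*t) - 2*exp(-t) + 6*exp(-6*t)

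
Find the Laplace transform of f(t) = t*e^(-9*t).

(s + 9)^(-2)

L{e^(-9t)} = 1/(s + 9).
Then apply L{t·g(t)} = -d/ds[G(s)] with G(s) = 1/(s + 9):
differentiating 1 time and applying the sign gives (s + 9)^(-2).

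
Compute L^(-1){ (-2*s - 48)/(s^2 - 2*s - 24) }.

-6*exp(6*t) + 4*exp(-4*t)

Factor the denominator: s^2 - 2*s - 24 = (s - 6)*(s + 4).
Partial fraction decomposition gives [4/(s + 4)] + [-6/(s - 6)].
Invert each term: 4/(s + 4) ↔ 4e^(-4t); -6/(s - 6) ↔ -6e^(6t).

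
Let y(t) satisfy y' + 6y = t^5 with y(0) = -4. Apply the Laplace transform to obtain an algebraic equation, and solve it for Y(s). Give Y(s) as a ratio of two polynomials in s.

Transform both sides with L{·}.
Using L{y'} = sY - y(0) = sY - (-4), the left side becomes (s + 6)Y - (-4).
The right side is L{t^5} = 120/s^6.
So (s + 6)Y = 120/s^6 + (-4).
Isolate Y and clear denominators.

Y(s) = (-4*s^6 + 120)/(s^7 + 6*s^6)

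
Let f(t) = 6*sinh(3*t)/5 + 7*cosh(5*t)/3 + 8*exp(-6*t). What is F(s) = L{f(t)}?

F(s) = 7*s/(3*(s^2 - 25)) + 18/(5*(s^2 - 9)) + 8/(s + 6)

Apply the Laplace transform termwise.
(7/3)·[L{cosh(5t)} = s/(s^2 - 25)]; (8)·[L{e^(-6t)} = 1/(s + 6)]; (6/5)·[L{sinh(3t)} = 3/(s^2 - 9)].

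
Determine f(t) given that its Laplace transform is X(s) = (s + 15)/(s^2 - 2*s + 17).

f(t) = 4*exp(t)*sin(4*t) + exp(t)*cos(4*t)

Complete the square in the denominator: s^2 - 2*s + 17 = (s - 1)^2 + 4^2.
Split the numerator to match: s + 15 = 1·(s - 1) + 4·4.
Invert each term: 1·(s - 1)/((s - 1)^2 + 16) ↔ e^(t)cos(4t); 4·4/((s - 1)^2 + 16) ↔ 4e^(t)sin(4t).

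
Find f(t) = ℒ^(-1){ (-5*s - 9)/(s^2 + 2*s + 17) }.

f(t) = -exp(-t)*sin(4*t) - 5*exp(-t)*cos(4*t)

Complete the square in the denominator: s^2 + 2*s + 17 = (s + 1)^2 + 4^2.
Split the numerator to match: -5*s - 9 = -5·(s + 1) - 1·4.
Invert each term: -5·(s + 1)/((s + 1)^2 + 16) ↔ -5e^(-t)cos(4t); -1·4/((s + 1)^2 + 16) ↔ -e^(-t)sin(4t).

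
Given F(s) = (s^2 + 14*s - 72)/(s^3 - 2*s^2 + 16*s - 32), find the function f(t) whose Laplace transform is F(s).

Factor the denominator: s^3 - 2*s^2 + 16*s - 32 = (s - 2)*(s^2 + 16).
Partial fraction decomposition gives [-2/(s - 2)] + [3*s/(s^2 + 16)] + [20/(s^2 + 16)].
Invert each term: -2/(s - 2) ↔ -2e^(2t); 3·s/(s^2 + 16) ↔ 3cos(4t); 5·4/(s^2 + 16) ↔ 5sin(4t).

f(t) = -2*exp(2*t) + 5*sin(4*t) + 3*cos(4*t)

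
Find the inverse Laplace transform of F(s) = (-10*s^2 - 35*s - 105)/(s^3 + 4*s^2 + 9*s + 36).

-5*sin(3*t) - 5*cos(3*t) - 5*exp(-4*t)

Factor the denominator: s^3 + 4*s^2 + 9*s + 36 = (s + 4)*(s^2 + 9).
Partial fraction decomposition gives [-5/(s + 4)] + [-5*s/(s^2 + 9)] + [-15/(s^2 + 9)].
Invert each term: -5/(s + 4) ↔ -5e^(-4t); -5·s/(s^2 + 9) ↔ -5cos(3t); -5·3/(s^2 + 9) ↔ -5sin(3t).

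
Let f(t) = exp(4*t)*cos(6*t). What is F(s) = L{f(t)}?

F(s) = (s - 4)/((s - 4)^2 + 36)

L{cos(6t)} = s/(s^2 + 36).
By the first shifting theorem, multiplying by e^(4t) replaces s with s - 4.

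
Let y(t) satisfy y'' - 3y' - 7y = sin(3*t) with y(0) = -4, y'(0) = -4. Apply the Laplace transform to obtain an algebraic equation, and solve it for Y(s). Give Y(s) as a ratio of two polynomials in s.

Take the Laplace transform of both sides.
Using L{y''} = s^2 Y - s·y(0) - y'(0) and L{y'} = sY - y(0), with y(0) = -4, y'(0) = -4, the left side becomes (s^2 - 3*s - 7)Y - (-4*s + 8).
The right side is L{sin(3*t)} = 3/(s^2 + 9).
So (s^2 - 3*s - 7)Y = 3/(s^2 + 9) + (-4*s + 8).
Isolate Y and clear denominators.

Y(s) = (-4*s^3 + 8*s^2 - 36*s + 75)/(s^4 - 3*s^3 + 2*s^2 - 27*s - 63)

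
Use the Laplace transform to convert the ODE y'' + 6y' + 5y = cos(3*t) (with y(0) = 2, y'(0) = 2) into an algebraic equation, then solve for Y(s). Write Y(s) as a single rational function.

Y(s) = (2*s^3 + 14*s^2 + 19*s + 126)/(s^4 + 6*s^3 + 14*s^2 + 54*s + 45)

Take the Laplace transform of both sides.
Using L{y''} = s^2 Y - s·y(0) - y'(0) and L{y'} = sY - y(0), with y(0) = 2, y'(0) = 2, the left side becomes (s^2 + 6*s + 5)Y - (2*s + 14).
The right side is L{cos(3*t)} = s/(s^2 + 9).
So (s^2 + 6*s + 5)Y = s/(s^2 + 9) + (2*s + 14).
Divide through and combine into a single rational function.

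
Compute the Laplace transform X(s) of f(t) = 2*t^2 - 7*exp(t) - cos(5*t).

The transform is linear, so treat each term independently.
(-7)·[L{e^(t)} = 1/(s - 1)]; (-1)·[L{cos(5t)} = s/(s^2 + 25)]; (2)·[L{t^2} = 2!/s^3 = 2/s^3].

X(s) = -s/(s^2 + 25) - 7/(s - 1) + 4/s^3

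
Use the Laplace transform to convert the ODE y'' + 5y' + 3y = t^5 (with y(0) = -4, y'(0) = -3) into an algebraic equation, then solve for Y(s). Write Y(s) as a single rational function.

Apply the Laplace transform to the equation.
With L{y''} = s^2 Y - s·y(0) - y'(0) and L{y'} = sY - y(0), with y(0) = -4, y'(0) = -3: the LHS transforms to (s^2 + 5*s + 3)Y - (-4*s - 23).
The right side is L{t^5} = 120/s^6.
So (s^2 + 5*s + 3)Y = 120/s^6 + (-4*s - 23).
Isolate Y and clear denominators.

Y(s) = (-4*s^7 - 23*s^6 + 120)/(s^8 + 5*s^7 + 3*s^6)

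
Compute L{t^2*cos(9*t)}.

L{cos(9t)} = s/(s^2 + 81).
Then apply L{t^2·g(t)} = (-1)^2 d^2/ds^2[G(s)] with G(s) = s/(s^2 + 81):
differentiating 2 times and applying the sign gives 2*s*(s^2 - 243)/(s^2 + 81)^3.

2*s*(s^2 - 243)/(s^2 + 81)^3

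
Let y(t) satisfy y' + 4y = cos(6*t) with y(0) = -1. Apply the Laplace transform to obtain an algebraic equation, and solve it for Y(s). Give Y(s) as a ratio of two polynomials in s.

Transform both sides with L{·}.
The derivative rules (L{y'} = sY - y(0) = sY - (-1)) turn the left side into (s + 4)Y - (-1).
The right side is L{cos(6*t)} = s/(s^2 + 36).
So (s + 4)Y = s/(s^2 + 36) + (-1).
Isolate Y and clear denominators.

Y(s) = (-s^2 + s - 36)/(s^3 + 4*s^2 + 36*s + 144)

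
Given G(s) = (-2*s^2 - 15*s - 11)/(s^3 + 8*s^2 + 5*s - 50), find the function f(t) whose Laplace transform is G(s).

Factor the denominator: s^3 + 8*s^2 + 5*s - 50 = (s - 2)*(s + 5)^2.
Partial fraction decomposition gives [-1/(s + 5)] + [-2/(s + 5)^2] + [-1/(s - 2)].
Invert each term: -1/(s + 5) ↔ -e^(-5t); -2/(s + 5)^2 ↔ -2t·e^(-5t); -1/(s - 2) ↔ -e^(2t).

f(t) = -2*t*exp(-5*t) - exp(2*t) - exp(-5*t)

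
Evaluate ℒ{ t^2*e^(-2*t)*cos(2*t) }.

2*(s + 2)*(s^2 + 4*s - 8)/(s^2 + 4*s + 8)^3

L{cos(2t)} = s/(s^2 + 4).
Multiplying by e^(-2t) shifts s → s + 2, so L{e^(-2*t)*cos(2*t)} = (s + 2)/((s + 2)^2 + 4).
Then apply L{t^2·g(t)} = (-1)^2 d^2/ds^2[H(s)] with H(s) = (s + 2)/((s + 2)^2 + 4):
differentiating 2 times and applying the sign gives 2*(s + 2)*(s^2 + 4*s - 8)/(s^2 + 4*s + 8)^3.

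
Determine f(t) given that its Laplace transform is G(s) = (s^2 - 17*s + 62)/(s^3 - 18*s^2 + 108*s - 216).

Factor the denominator: s^3 - 18*s^2 + 108*s - 216 = (s - 6)^3.
Partial fraction decomposition gives [1/(s - 6)] + [-5/(s - 6)^2] + [-4/(s - 6)^3].
Invert each term: 1/(s - 6) ↔ e^(6t); -5/(s - 6)^2 ↔ -5t·e^(6t); -4/(s - 6)^3 ↔ (-2)t^2·e^(6t).

f(t) = -2*t^2*exp(6*t) - 5*t*exp(6*t) + exp(6*t)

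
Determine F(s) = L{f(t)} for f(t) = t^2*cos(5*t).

F(s) = 2*s*(s^2 - 75)/(s^2 + 25)^3

L{cos(5t)} = s/(s^2 + 25).
Then apply L{t^2·g(t)} = (-1)^2 d^2/ds^2[G(s)] with G(s) = s/(s^2 + 25):
differentiating 2 times and applying the sign gives 2*s*(s^2 - 75)/(s^2 + 25)^3.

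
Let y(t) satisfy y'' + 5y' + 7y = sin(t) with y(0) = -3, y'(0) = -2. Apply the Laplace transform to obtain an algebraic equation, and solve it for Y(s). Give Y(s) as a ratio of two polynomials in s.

Apply the Laplace transform to the equation.
With L{y''} = s^2 Y - s·y(0) - y'(0) and L{y'} = sY - y(0), with y(0) = -3, y'(0) = -2: the LHS transforms to (s^2 + 5*s + 7)Y - (-3*s - 17).
The right side is L{sin(t)} = 1/(s^2 + 1).
So (s^2 + 5*s + 7)Y = 1/(s^2 + 1) + (-3*s - 17).
Solve for Y(s) and write it as one ratio of polynomials.

Y(s) = (-3*s^3 - 17*s^2 - 3*s - 16)/(s^4 + 5*s^3 + 8*s^2 + 5*s + 7)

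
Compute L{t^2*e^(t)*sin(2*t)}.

L{sin(2t)} = 2/(s^2 + 4).
Multiplying by e^(t) shifts s → s - 1, so L{e^(t)*sin(2*t)} = 2/((s - 1)^2 + 4).
Then apply L{t^2·g(t)} = (-1)^2 d^2/ds^2[H(s)] with H(s) = 2/((s - 1)^2 + 4):
differentiating 2 times and applying the sign gives 4*(3*s^2 - 6*s - 1)/(s^2 - 2*s + 5)^3.

4*(3*s^2 - 6*s - 1)/(s^2 - 2*s + 5)^3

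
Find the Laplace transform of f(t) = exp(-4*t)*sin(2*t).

2/((s + 4)^2 + 4)

L{sin(2t)} = 2/(s^2 + 4).
By the first shifting theorem, multiplying by e^(-4t) replaces s with s + 4.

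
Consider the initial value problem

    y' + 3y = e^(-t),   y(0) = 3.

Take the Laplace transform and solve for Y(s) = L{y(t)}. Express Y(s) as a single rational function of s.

Take the Laplace transform of both sides.
Using L{y'} = sY - y(0) = sY - 3, the left side becomes (s + 3)Y - (3).
The right side is L{e^(-t)} = 1/(s + 1).
So (s + 3)Y = 1/(s + 1) + (3).
Solve for Y(s) and write it as one ratio of polynomials.

Y(s) = (3*s + 4)/(s^2 + 4*s + 3)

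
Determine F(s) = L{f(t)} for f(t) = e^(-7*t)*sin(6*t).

F(s) = 6/((s + 7)^2 + 36)

L{sin(6t)} = 6/(s^2 + 36).
By the first shifting theorem, multiplying by e^(-7t) replaces s with s + 7.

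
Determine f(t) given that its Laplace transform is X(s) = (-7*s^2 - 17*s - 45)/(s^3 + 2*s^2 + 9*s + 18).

Factor the denominator: s^3 + 2*s^2 + 9*s + 18 = (s + 2)*(s^2 + 9).
Partial fraction decomposition gives [-3/(s + 2)] + [-4*s/(s^2 + 9)] + [-9/(s^2 + 9)].
Invert each term: -3/(s + 2) ↔ -3e^(-2t); -4·s/(s^2 + 9) ↔ -4cos(3t); -3·3/(s^2 + 9) ↔ -3sin(3t).

f(t) = -3*sin(3*t) - 4*cos(3*t) - 3*exp(-2*t)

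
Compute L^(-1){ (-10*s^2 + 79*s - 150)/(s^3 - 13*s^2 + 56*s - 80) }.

-6*t*exp(4*t) - 5*exp(5*t) - 5*exp(4*t)

Factor the denominator: s^3 - 13*s^2 + 56*s - 80 = (s - 5)*(s - 4)^2.
Partial fraction decomposition gives [-5/(s - 4)] + [-6/(s - 4)^2] + [-5/(s - 5)].
Invert each term: -5/(s - 4) ↔ -5e^(4t); -6/(s - 4)^2 ↔ -6t·e^(4t); -5/(s - 5) ↔ -5e^(5t).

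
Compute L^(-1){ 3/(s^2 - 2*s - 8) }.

exp(t)*sinh(3*t)

Rewrite the denominator: s^2 - 2*s - 8 = (s - 1)^2 - 9.
The form in (s - 1) signals a first-shifting-theorem factor e^(t).
Since L{sinh(3t)} = 3/(s^2 - 9), the inverse is e^(t)*sinh(3*t).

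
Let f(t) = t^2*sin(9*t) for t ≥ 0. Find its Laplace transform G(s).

G(s) = 54*(s^2 - 27)/(s^2 + 81)^3

L{sin(9t)} = 9/(s^2 + 81).
Then apply L{t^2·g(t)} = (-1)^2 d^2/ds^2[H(s)] with H(s) = 9/(s^2 + 81):
differentiating 2 times and applying the sign gives 54*(s^2 - 27)/(s^2 + 81)^3.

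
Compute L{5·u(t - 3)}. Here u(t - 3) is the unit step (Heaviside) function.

5*exp(-3*s)/s

By the second shifting theorem, L{u(t - c)·g(t - c)} = e^(-cs)·H(s) with c = 3 and H(s) = L{g(t)}.
L{5} = 5/s.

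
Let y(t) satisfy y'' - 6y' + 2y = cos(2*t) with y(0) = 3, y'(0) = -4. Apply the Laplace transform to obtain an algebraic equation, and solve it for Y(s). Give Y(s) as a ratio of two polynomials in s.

Laplace-transform each side.
With L{y''} = s^2 Y - s·y(0) - y'(0) and L{y'} = sY - y(0), with y(0) = 3, y'(0) = -4: the LHS transforms to (s^2 - 6*s + 2)Y - (3*s - 22).
The right side is L{cos(2*t)} = s/(s^2 + 4).
So (s^2 - 6*s + 2)Y = s/(s^2 + 4) + (3*s - 22).
Isolate Y and clear denominators.

Y(s) = (3*s^3 - 22*s^2 + 13*s - 88)/(s^4 - 6*s^3 + 6*s^2 - 24*s + 8)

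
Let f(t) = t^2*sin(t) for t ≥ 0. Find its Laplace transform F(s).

L{sin(t)} = 1/(s^2 + 1).
Then apply L{t^2·g(t)} = (-1)^2 d^2/ds^2[G(s)] with G(s) = 1/(s^2 + 1):
differentiating 2 times and applying the sign gives 2*(3*s^2 - 1)/(s^2 + 1)^3.

F(s) = 2*(3*s^2 - 1)/(s^2 + 1)^3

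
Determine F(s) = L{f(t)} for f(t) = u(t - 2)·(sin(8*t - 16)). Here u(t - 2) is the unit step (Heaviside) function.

By the second shifting theorem, L{u(t - c)·g(t - c)} = e^(-cs)·G(s) with c = 2 and G(s) = L{g(t)}.
L{sin(8t)} = 8/(s^2 + 64).

F(s) = 8*exp(-2*s)/(s^2 + 64)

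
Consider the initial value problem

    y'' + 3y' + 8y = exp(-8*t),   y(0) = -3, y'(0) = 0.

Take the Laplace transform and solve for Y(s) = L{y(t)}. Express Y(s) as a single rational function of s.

Y(s) = (-3*s^2 - 33*s - 71)/(s^3 + 11*s^2 + 32*s + 64)

Apply the Laplace transform to the equation.
Using L{y''} = s^2 Y - s·y(0) - y'(0) and L{y'} = sY - y(0), with y(0) = -3, y'(0) = 0, the left side becomes (s^2 + 3*s + 8)Y - (-3*s - 9).
The right side is L{exp(-8*t)} = 1/(s + 8).
So (s^2 + 3*s + 8)Y = 1/(s + 8) + (-3*s - 9).
Solve for Y(s) and write it as one ratio of polynomials.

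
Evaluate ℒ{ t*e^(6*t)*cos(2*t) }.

L{cos(2t)} = s/(s^2 + 4).
Multiplying by e^(6t) shifts s → s - 6, so L{e^(6*t)*cos(2*t)} = (s - 6)/((s - 6)^2 + 4).
Then apply L{t·g(t)} = -d/ds[H(s)] with H(s) = (s - 6)/((s - 6)^2 + 4):
differentiating 1 time and applying the sign gives (s - 8)*(s - 4)/(s^2 - 12*s + 40)^2.

(s - 8)*(s - 4)/(s^2 - 12*s + 40)^2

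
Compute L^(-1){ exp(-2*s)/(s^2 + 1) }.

The factor e^(-2s) signals a time shift by c = 2 (second shifting theorem).
L{sin(t)} = 1/(s^2 + 1), so L^-1{1/(s^2 + 1)} = sin(t).
Hence the inverse is u(t - 2) times that function evaluated at t - 2.

Heaviside(t - 2)*(sin(t - 2))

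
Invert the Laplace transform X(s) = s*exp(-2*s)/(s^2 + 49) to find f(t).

f(t) = Heaviside(t - 2)*(cos(7*t - 14))

The factor e^(-2s) signals a time shift by c = 2 (second shifting theorem).
L{cos(7t)} = s/(s^2 + 49), so L^-1{s/(s^2 + 49)} = cos(7*t).
Hence the inverse is u(t - 2) times that function evaluated at t - 2.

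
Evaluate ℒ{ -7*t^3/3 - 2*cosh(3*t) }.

-2*s/(s^2 - 9) - 14/s^4

Apply the Laplace transform termwise.
(-2)·[L{cosh(3t)} = s/(s^2 - 9)]; (-7/3)·[L{t^3} = 3!/s^4 = 6/s^4].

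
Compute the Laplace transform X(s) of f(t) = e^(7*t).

L{1} = 1/s.
By the first shifting theorem, multiplying by e^(7t) replaces s with s - 7.

X(s) = 1/(s - 7)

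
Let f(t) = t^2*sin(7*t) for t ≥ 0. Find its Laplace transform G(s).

G(s) = 14*(3*s^2 - 49)/(s^2 + 49)^3

L{sin(7t)} = 7/(s^2 + 49).
Then apply L{t^2·g(t)} = (-1)^2 d^2/ds^2[H(s)] with H(s) = 7/(s^2 + 49):
differentiating 2 times and applying the sign gives 14*(3*s^2 - 49)/(s^2 + 49)^3.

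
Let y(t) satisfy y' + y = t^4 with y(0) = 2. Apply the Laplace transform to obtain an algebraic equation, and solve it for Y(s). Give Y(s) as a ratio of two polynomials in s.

Apply the Laplace transform to the equation.
Using L{y'} = sY - y(0) = sY - 2, the left side becomes (s + 1)Y - (2).
The right side is L{t^4} = 24/s^5.
So (s + 1)Y = 24/s^5 + (2).
Divide through and combine into a single rational function.

Y(s) = (2*s^5 + 24)/(s^6 + s^5)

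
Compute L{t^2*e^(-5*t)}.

2/(s + 5)^3

L{e^(-5t)} = 1/(s + 5).
Then apply L{t^2·g(t)} = (-1)^2 d^2/ds^2[H(s)] with H(s) = 1/(s + 5):
differentiating 2 times and applying the sign gives 2/(s + 5)^3.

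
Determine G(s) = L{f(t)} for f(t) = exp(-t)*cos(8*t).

G(s) = (s + 1)/((s + 1)^2 + 64)

L{cos(8t)} = s/(s^2 + 64).
By the first shifting theorem, multiplying by e^(-t) replaces s with s + 1.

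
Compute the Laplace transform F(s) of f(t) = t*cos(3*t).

L{cos(3t)} = s/(s^2 + 9).
Then apply L{t·g(t)} = -d/ds[G(s)] with G(s) = s/(s^2 + 9):
differentiating 1 time and applying the sign gives (s - 3)*(s + 3)/(s^2 + 9)^2.

F(s) = (s - 3)*(s + 3)/(s^2 + 9)^2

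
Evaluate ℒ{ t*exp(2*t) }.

(s - 2)^(-2)

L{e^(2t)} = 1/(s - 2).
Then apply L{t·g(t)} = -d/ds[G(s)] with G(s) = 1/(s - 2):
differentiating 1 time and applying the sign gives (s - 2)^(-2).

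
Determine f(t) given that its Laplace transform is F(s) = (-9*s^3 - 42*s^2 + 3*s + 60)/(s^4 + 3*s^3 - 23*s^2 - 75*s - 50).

Factor the denominator: s^4 + 3*s^3 - 23*s^2 - 75*s - 50 = (s - 5)*(s + 1)*(s + 2)*(s + 5).
Partial fraction decomposition gives [-5/(s - 5)] + [-1/(s + 1)] + [-1/(s + 5)] + [-2/(s + 2)].
Invert each term: -5/(s - 5) ↔ -5e^(5t); -1/(s + 1) ↔ -e^(-t); -1/(s + 5) ↔ -e^(-5t); -2/(s + 2) ↔ -2e^(-2t).

f(t) = -5*exp(5*t) - exp(-t) - 2*exp(-2*t) - exp(-5*t)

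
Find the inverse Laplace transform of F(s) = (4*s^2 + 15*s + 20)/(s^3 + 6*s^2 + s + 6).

Factor the denominator: s^3 + 6*s^2 + s + 6 = (s + 6)*(s^2 + 1).
Partial fraction decomposition gives [2/(s + 6)] + [2*s/(s^2 + 1)] + [3/(s^2 + 1)].
Invert each term: 2/(s + 6) ↔ 2e^(-6t); 2·s/(s^2 + 1) ↔ 2cos(t); 3·1/(s^2 + 1) ↔ 3sin(t).

3*sin(t) + 2*cos(t) + 2*exp(-6*t)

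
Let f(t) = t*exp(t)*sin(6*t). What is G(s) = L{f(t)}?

L{sin(6t)} = 6/(s^2 + 36).
Multiplying by e^(t) shifts s → s - 1, so L{exp(t)*sin(6*t)} = 6/((s - 1)^2 + 36).
Then apply L{t·g(t)} = -d/ds[H(s)] with H(s) = 6/((s - 1)^2 + 36):
differentiating 1 time and applying the sign gives 12*(s - 1)/(s^2 - 2*s + 37)^2.

G(s) = 12*(s - 1)/(s^2 - 2*s + 37)^2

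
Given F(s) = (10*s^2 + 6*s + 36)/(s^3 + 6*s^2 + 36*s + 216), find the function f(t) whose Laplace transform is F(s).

Factor the denominator: s^3 + 6*s^2 + 36*s + 216 = (s + 6)*(s^2 + 36).
Partial fraction decomposition gives [5/(s + 6)] + [5*s/(s^2 + 36)] + [-24/(s^2 + 36)].
Invert each term: 5/(s + 6) ↔ 5e^(-6t); 5·s/(s^2 + 36) ↔ 5cos(6t); -4·6/(s^2 + 36) ↔ -4sin(6t).

f(t) = -4*sin(6*t) + 5*cos(6*t) + 5*exp(-6*t)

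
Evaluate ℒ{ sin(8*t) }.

8/(s^2 + 64)

L{sin(8t)} = 8/(s^2 + 64).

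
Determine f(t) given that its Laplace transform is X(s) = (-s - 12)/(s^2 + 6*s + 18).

Complete the square in the denominator: s^2 + 6*s + 18 = (s + 3)^2 + 3^2.
Split the numerator to match: -s - 12 = -1·(s + 3) - 3·3.
Invert each term: -1·(s + 3)/((s + 3)^2 + 9) ↔ -e^(-3t)cos(3t); -3·3/((s + 3)^2 + 9) ↔ -3e^(-3t)sin(3t).

f(t) = -3*exp(-3*t)*sin(3*t) - exp(-3*t)*cos(3*t)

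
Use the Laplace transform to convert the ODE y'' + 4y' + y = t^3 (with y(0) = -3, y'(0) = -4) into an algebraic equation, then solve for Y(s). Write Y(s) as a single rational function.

Y(s) = (-3*s^5 - 16*s^4 + 6)/(s^6 + 4*s^5 + s^4)

Laplace-transform each side.
The derivative rules (L{y''} = s^2 Y - s·y(0) - y'(0) and L{y'} = sY - y(0), with y(0) = -3, y'(0) = -4) turn the left side into (s^2 + 4*s + 1)Y - (-3*s - 16).
The right side is L{t^3} = 6/s^4.
So (s^2 + 4*s + 1)Y = 6/s^4 + (-3*s - 16).
Isolate Y and clear denominators.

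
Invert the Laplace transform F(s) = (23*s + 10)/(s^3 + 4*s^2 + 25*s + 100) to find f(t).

Factor the denominator: s^3 + 4*s^2 + 25*s + 100 = (s + 4)*(s^2 + 25).
Partial fraction decomposition gives [-2/(s + 4)] + [2*s/(s^2 + 25)] + [15/(s^2 + 25)].
Invert each term: -2/(s + 4) ↔ -2e^(-4t); 2·s/(s^2 + 25) ↔ 2cos(5t); 3·5/(s^2 + 25) ↔ 3sin(5t).

f(t) = 3*sin(5*t) + 2*cos(5*t) - 2*exp(-4*t)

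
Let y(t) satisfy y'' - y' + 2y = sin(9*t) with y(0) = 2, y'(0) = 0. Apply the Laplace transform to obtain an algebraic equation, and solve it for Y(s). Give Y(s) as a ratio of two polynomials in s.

Take the Laplace transform of both sides.
With L{y''} = s^2 Y - s·y(0) - y'(0) and L{y'} = sY - y(0), with y(0) = 2, y'(0) = 0: the LHS transforms to (s^2 - s + 2)Y - (2*s - 2).
The right side is L{sin(9*t)} = 9/(s^2 + 81).
So (s^2 - s + 2)Y = 9/(s^2 + 81) + (2*s - 2).
Isolate Y and clear denominators.

Y(s) = (2*s^3 - 2*s^2 + 162*s - 153)/(s^4 - s^3 + 83*s^2 - 81*s + 162)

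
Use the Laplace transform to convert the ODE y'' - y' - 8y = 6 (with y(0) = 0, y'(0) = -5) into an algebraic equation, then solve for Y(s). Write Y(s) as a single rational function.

Transform both sides with L{·}.
Using L{y''} = s^2 Y - s·y(0) - y'(0) and L{y'} = sY - y(0), with y(0) = 0, y'(0) = -5, the left side becomes (s^2 - s - 8)Y - (-5).
The right side is L{6} = 6/s.
So (s^2 - s - 8)Y = 6/s + (-5).
Isolate Y and clear denominators.

Y(s) = (-5*s + 6)/(s^3 - s^2 - 8*s)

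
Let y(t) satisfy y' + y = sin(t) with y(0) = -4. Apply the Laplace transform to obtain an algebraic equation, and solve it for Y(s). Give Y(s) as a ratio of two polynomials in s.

Apply the Laplace transform to the equation.
Using L{y'} = sY - y(0) = sY - (-4), the left side becomes (s + 1)Y - (-4).
The right side is L{sin(t)} = 1/(s^2 + 1).
So (s + 1)Y = 1/(s^2 + 1) + (-4).
Divide through and combine into a single rational function.

Y(s) = (-4*s^2 - 3)/(s^3 + s^2 + s + 1)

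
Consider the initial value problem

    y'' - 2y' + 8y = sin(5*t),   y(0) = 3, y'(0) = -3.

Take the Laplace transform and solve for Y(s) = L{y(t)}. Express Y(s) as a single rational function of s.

Take the Laplace transform of both sides.
With L{y''} = s^2 Y - s·y(0) - y'(0) and L{y'} = sY - y(0), with y(0) = 3, y'(0) = -3: the LHS transforms to (s^2 - 2*s + 8)Y - (3*s - 9).
The right side is L{sin(5*t)} = 5/(s^2 + 25).
So (s^2 - 2*s + 8)Y = 5/(s^2 + 25) + (3*s - 9).
Isolate Y and clear denominators.

Y(s) = (3*s^3 - 9*s^2 + 75*s - 220)/(s^4 - 2*s^3 + 33*s^2 - 50*s + 200)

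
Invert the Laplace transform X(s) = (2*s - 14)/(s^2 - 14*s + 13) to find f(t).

f(t) = 2*exp(7*t)*cosh(6*t)

Rewrite the denominator: s^2 - 14*s + 13 = (s - 7)^2 - 36.
The form in (s - 7) signals a first-shifting-theorem factor e^(7t).
Since L{cosh(6t)} = s/(s^2 - 36), the inverse is e^(7*t)*cosh(6*t), scaled by 2.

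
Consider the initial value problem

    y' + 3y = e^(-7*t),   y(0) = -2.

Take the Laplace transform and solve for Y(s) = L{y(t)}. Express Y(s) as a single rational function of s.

Transform both sides with L{·}.
Using L{y'} = sY - y(0) = sY - (-2), the left side becomes (s + 3)Y - (-2).
The right side is L{e^(-7*t)} = 1/(s + 7).
So (s + 3)Y = 1/(s + 7) + (-2).
Solve for Y(s) and write it as one ratio of polynomials.

Y(s) = (-2*s - 13)/(s^2 + 10*s + 21)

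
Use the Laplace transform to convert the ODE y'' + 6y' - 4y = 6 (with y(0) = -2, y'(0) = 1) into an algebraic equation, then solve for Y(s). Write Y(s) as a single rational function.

Apply the Laplace transform to the equation.
With L{y''} = s^2 Y - s·y(0) - y'(0) and L{y'} = sY - y(0), with y(0) = -2, y'(0) = 1: the LHS transforms to (s^2 + 6*s - 4)Y - (-2*s - 11).
The right side is L{6} = 6/s.
So (s^2 + 6*s - 4)Y = 6/s + (-2*s - 11).
Divide through and combine into a single rational function.

Y(s) = (-2*s^2 - 11*s + 6)/(s^3 + 6*s^2 - 4*s)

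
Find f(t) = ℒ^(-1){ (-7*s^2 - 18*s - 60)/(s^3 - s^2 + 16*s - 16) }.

Factor the denominator: s^3 - s^2 + 16*s - 16 = (s - 1)*(s^2 + 16).
Partial fraction decomposition gives [-5/(s - 1)] + [-2*s/(s^2 + 16)] + [-20/(s^2 + 16)].
Invert each term: -5/(s - 1) ↔ -5e^(t); -2·s/(s^2 + 16) ↔ -2cos(4t); -5·4/(s^2 + 16) ↔ -5sin(4t).

f(t) = -5*exp(t) - 5*sin(4*t) - 2*cos(4*t)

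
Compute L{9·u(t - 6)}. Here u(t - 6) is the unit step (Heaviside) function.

By the second shifting theorem, L{u(t - c)·g(t - c)} = e^(-cs)·G(s) with c = 6 and G(s) = L{g(t)}.
L{9} = 9/s.

9*exp(-6*s)/s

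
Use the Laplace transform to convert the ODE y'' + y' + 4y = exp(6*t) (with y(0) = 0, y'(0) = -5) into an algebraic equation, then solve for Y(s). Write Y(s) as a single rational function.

Apply the Laplace transform to the equation.
Using L{y''} = s^2 Y - s·y(0) - y'(0) and L{y'} = sY - y(0), with y(0) = 0, y'(0) = -5, the left side becomes (s^2 + s + 4)Y - (-5).
The right side is L{exp(6*t)} = 1/(s - 6).
So (s^2 + s + 4)Y = 1/(s - 6) + (-5).
Solve for Y(s) and write it as one ratio of polynomials.

Y(s) = (-5*s + 31)/(s^3 - 5*s^2 - 2*s - 24)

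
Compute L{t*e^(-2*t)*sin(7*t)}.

L{sin(7t)} = 7/(s^2 + 49).
Multiplying by e^(-2t) shifts s → s + 2, so L{e^(-2*t)*sin(7*t)} = 7/((s + 2)^2 + 49).
Then apply L{t·g(t)} = -d/ds[G(s)] with G(s) = 7/((s + 2)^2 + 49):
differentiating 1 time and applying the sign gives 14*(s + 2)/(s^2 + 4*s + 53)^2.

14*(s + 2)/(s^2 + 4*s + 53)^2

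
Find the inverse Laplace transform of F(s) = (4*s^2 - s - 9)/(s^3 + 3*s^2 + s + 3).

Factor the denominator: s^3 + 3*s^2 + s + 3 = (s + 3)*(s^2 + 1).
Partial fraction decomposition gives [3/(s + 3)] + [s/(s^2 + 1)] + [-4/(s^2 + 1)].
Invert each term: 3/(s + 3) ↔ 3e^(-3t); 1·s/(s^2 + 1) ↔ cos(t); -4·1/(s^2 + 1) ↔ -4sin(t).

-4*sin(t) + cos(t) + 3*exp(-3*t)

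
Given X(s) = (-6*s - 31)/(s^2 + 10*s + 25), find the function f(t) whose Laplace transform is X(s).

Factor the denominator: s^2 + 10*s + 25 = (s + 5)^2.
Partial fraction decomposition gives [-6/(s + 5)] + [-1/(s + 5)^2].
Invert each term: -6/(s + 5) ↔ -6e^(-5t); -1/(s + 5)^2 ↔ -t·e^(-5t).

f(t) = -t*exp(-5*t) - 6*exp(-5*t)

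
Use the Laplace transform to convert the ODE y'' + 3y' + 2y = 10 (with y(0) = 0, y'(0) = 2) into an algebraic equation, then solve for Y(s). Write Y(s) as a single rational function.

Y(s) = (2*s + 10)/(s^3 + 3*s^2 + 2*s)

Take the Laplace transform of both sides.
The derivative rules (L{y''} = s^2 Y - s·y(0) - y'(0) and L{y'} = sY - y(0), with y(0) = 0, y'(0) = 2) turn the left side into (s^2 + 3*s + 2)Y - (2).
The right side is L{10} = 10/s.
So (s^2 + 3*s + 2)Y = 10/s + (2).
Divide through and combine into a single rational function.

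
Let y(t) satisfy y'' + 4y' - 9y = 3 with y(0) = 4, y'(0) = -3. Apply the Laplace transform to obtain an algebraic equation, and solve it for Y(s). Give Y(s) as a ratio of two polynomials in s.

Transform both sides with L{·}.
The derivative rules (L{y''} = s^2 Y - s·y(0) - y'(0) and L{y'} = sY - y(0), with y(0) = 4, y'(0) = -3) turn the left side into (s^2 + 4*s - 9)Y - (4*s + 13).
The right side is L{3} = 3/s.
So (s^2 + 4*s - 9)Y = 3/s + (4*s + 13).
Divide through and combine into a single rational function.

Y(s) = (4*s^2 + 13*s + 3)/(s^3 + 4*s^2 - 9*s)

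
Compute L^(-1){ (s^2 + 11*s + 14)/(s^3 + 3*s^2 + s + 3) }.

5*sin(t) + 2*cos(t) - exp(-3*t)

Factor the denominator: s^3 + 3*s^2 + s + 3 = (s + 3)*(s^2 + 1).
Partial fraction decomposition gives [-1/(s + 3)] + [2*s/(s^2 + 1)] + [5/(s^2 + 1)].
Invert each term: -1/(s + 3) ↔ -e^(-3t); 2·s/(s^2 + 1) ↔ 2cos(t); 5·1/(s^2 + 1) ↔ 5sin(t).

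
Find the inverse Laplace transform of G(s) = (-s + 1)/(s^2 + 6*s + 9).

Factor the denominator: s^2 + 6*s + 9 = (s + 3)^2.
Partial fraction decomposition gives [-1/(s + 3)] + [4/(s + 3)^2].
Invert each term: -1/(s + 3) ↔ -e^(-3t); 4/(s + 3)^2 ↔ 4t·e^(-3t).

4*t*exp(-3*t) - exp(-3*t)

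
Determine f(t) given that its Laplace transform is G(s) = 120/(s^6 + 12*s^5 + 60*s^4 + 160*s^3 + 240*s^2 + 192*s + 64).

f(t) = t^5*exp(-2*t)

Rewrite the denominator: s^6 + 12*s^5 + 60*s^4 + 160*s^3 + 240*s^2 + 192*s + 64 = (s + 2)^6.
The form in (s + 2) signals a first-shifting-theorem factor e^(-2t).
Since L{t^5} = 5!/s^6 = 120/s^6, the inverse is t^5*exp(-2*t).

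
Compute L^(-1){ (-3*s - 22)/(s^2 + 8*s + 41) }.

Complete the square in the denominator: s^2 + 8*s + 41 = (s + 4)^2 + 5^2.
Split the numerator to match: -3*s - 22 = -3·(s + 4) - 2·5.
Invert each term: -3·(s + 4)/((s + 4)^2 + 25) ↔ -3e^(-4t)cos(5t); -2·5/((s + 4)^2 + 25) ↔ -2e^(-4t)sin(5t).

-2*exp(-4*t)*sin(5*t) - 3*exp(-4*t)*cos(5*t)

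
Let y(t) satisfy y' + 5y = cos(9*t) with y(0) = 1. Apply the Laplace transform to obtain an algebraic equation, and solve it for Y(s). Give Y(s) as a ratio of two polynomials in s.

Laplace-transform each side.
The derivative rules (L{y'} = sY - y(0) = sY - 1) turn the left side into (s + 5)Y - (1).
The right side is L{cos(9*t)} = s/(s^2 + 81).
So (s + 5)Y = s/(s^2 + 81) + (1).
Solve for Y(s) and write it as one ratio of polynomials.

Y(s) = (s^2 + s + 81)/(s^3 + 5*s^2 + 81*s + 405)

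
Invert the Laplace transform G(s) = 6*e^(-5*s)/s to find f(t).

The factor e^(-5s) signals a time shift by c = 5 (second shifting theorem).
L{6} = 6/s, so L^-1{6/s} = 6.
Hence the inverse is u(t - 5) times that function evaluated at t - 5.

f(t) = Heaviside(t - 5)*(6)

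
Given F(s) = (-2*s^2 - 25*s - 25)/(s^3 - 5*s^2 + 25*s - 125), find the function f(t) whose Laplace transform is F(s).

Factor the denominator: s^3 - 5*s^2 + 25*s - 125 = (s - 5)*(s^2 + 25).
Partial fraction decomposition gives [-4/(s - 5)] + [2*s/(s^2 + 25)] + [-15/(s^2 + 25)].
Invert each term: -4/(s - 5) ↔ -4e^(5t); 2·s/(s^2 + 25) ↔ 2cos(5t); -3·5/(s^2 + 25) ↔ -3sin(5t).

f(t) = -4*exp(5*t) - 3*sin(5*t) + 2*cos(5*t)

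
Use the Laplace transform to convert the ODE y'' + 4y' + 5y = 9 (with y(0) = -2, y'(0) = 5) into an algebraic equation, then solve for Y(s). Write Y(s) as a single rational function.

Y(s) = (-2*s^2 - 3*s + 9)/(s^3 + 4*s^2 + 5*s)

Apply the Laplace transform to the equation.
With L{y''} = s^2 Y - s·y(0) - y'(0) and L{y'} = sY - y(0), with y(0) = -2, y'(0) = 5: the LHS transforms to (s^2 + 4*s + 5)Y - (-2*s - 3).
The right side is L{9} = 9/s.
So (s^2 + 4*s + 5)Y = 9/s + (-2*s - 3).
Divide through and combine into a single rational function.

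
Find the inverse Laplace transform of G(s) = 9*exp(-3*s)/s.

Heaviside(t - 3)*(9)

The factor e^(-3s) signals a time shift by c = 3 (second shifting theorem).
L{9} = 9/s, so L^-1{9/s} = 9.
Hence the inverse is u(t - 3) times that function evaluated at t - 3.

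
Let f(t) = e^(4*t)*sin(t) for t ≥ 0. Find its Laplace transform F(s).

F(s) = 1/((s - 4)^2 + 1)

L{sin(t)} = 1/(s^2 + 1).
By the first shifting theorem, multiplying by e^(4t) replaces s with s - 4.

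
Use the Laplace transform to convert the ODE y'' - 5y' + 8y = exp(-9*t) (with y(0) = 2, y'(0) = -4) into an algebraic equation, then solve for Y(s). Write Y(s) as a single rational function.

Laplace-transform each side.
The derivative rules (L{y''} = s^2 Y - s·y(0) - y'(0) and L{y'} = sY - y(0), with y(0) = 2, y'(0) = -4) turn the left side into (s^2 - 5*s + 8)Y - (2*s - 14).
The right side is L{exp(-9*t)} = 1/(s + 9).
So (s^2 - 5*s + 8)Y = 1/(s + 9) + (2*s - 14).
Divide through and combine into a single rational function.

Y(s) = (2*s^2 + 4*s - 125)/(s^3 + 4*s^2 - 37*s + 72)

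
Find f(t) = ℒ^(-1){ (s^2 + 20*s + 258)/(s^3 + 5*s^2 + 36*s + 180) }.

f(t) = 5*sin(6*t) - 2*cos(6*t) + 3*exp(-5*t)

Factor the denominator: s^3 + 5*s^2 + 36*s + 180 = (s + 5)*(s^2 + 36).
Partial fraction decomposition gives [3/(s + 5)] + [-2*s/(s^2 + 36)] + [30/(s^2 + 36)].
Invert each term: 3/(s + 5) ↔ 3e^(-5t); -2·s/(s^2 + 36) ↔ -2cos(6t); 5·6/(s^2 + 36) ↔ 5sin(6t).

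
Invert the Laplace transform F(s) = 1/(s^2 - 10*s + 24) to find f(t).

Rewrite the denominator: s^2 - 10*s + 24 = (s - 5)^2 - 1.
The form in (s - 5) signals a first-shifting-theorem factor e^(5t).
Since L{sinh(t)} = 1/(s^2 - 1), the inverse is e^(5*t)*sinh(t).

f(t) = exp(5*t)*sinh(t)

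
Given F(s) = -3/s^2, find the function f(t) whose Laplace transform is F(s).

Since L{t} = 1!/s^2 = 1/s^2, the inverse is t, scaled by -3.

f(t) = -3*t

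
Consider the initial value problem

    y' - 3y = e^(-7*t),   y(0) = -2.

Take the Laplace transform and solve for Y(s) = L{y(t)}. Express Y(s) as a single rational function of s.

Y(s) = (-2*s - 13)/(s^2 + 4*s - 21)

Take the Laplace transform of both sides.
Using L{y'} = sY - y(0) = sY - (-2), the left side becomes (s - 3)Y - (-2).
The right side is L{e^(-7*t)} = 1/(s + 7).
So (s - 3)Y = 1/(s + 7) + (-2).
Solve for Y(s) and write it as one ratio of polynomials.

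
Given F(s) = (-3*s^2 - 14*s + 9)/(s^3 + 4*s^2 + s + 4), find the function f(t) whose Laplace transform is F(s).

f(t) = 2*sin(t) - 4*cos(t) + exp(-4*t)

Factor the denominator: s^3 + 4*s^2 + s + 4 = (s + 4)*(s^2 + 1).
Partial fraction decomposition gives [1/(s + 4)] + [-4*s/(s^2 + 1)] + [2/(s^2 + 1)].
Invert each term: 1/(s + 4) ↔ e^(-4t); -4·s/(s^2 + 1) ↔ -4cos(t); 2·1/(s^2 + 1) ↔ 2sin(t).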